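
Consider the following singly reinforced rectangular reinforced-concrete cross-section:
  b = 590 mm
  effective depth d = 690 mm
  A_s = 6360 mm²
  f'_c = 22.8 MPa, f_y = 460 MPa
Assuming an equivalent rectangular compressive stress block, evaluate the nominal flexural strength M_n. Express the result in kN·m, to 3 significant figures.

T = A_s f_y = 6360 × 460 = 2925600 N = 2925.6 kN.
From C = T: a = T/(0.85 f'_c b) = 2925600/(0.85 × 22.8 × 590) = 255.86 mm.
M_n = T(d − a/2) = 2925.6 kN × (690 − 127.93) mm = 1644.39 kN·m.

M_n ≈ 1640 kN·m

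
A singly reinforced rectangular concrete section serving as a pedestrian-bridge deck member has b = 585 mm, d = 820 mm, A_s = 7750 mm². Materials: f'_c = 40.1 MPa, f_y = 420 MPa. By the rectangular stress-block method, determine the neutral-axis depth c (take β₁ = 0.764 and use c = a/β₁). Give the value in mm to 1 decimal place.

c ≈ 213.7 mm

T = A_s f_y = 7750 × 420 = 3255000 N = 3255 kN.
Setting C = 0.85 f'_c a b equal to T: a = 3255000/(0.85 × 40.1 × 585) = 163.242 mm.
With β₁ = 0.764, c = a/β₁ = 163.242/0.764 = 213.7 mm.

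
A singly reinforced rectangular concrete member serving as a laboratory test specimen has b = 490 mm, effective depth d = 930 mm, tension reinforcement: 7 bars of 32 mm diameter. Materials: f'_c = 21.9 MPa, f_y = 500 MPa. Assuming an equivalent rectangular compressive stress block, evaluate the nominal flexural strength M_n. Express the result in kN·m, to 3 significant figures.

A_s = 7 × 804 = 5628 mm².
T = A_s f_y = 5628 × 500 = 2814000 N = 2814 kN.
From C = T: a = T/(0.85 f'_c b) = 2814000/(0.85 × 21.9 × 490) = 308.51 mm.
M_n = T(d − a/2) = 2814 kN × (930 − 154.255) mm = 2182.95 kN·m.

M_n ≈ 2180 kN·m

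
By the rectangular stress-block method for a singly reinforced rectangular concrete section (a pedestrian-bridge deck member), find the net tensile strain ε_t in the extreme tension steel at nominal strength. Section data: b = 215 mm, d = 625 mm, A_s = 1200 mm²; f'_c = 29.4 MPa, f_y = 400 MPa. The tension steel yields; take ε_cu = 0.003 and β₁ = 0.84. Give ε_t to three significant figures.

ε_t ≈ 0.0146

a = A_s f_y/(0.85 f'_c b) = 89.34 mm.
β₁ = 0.84, so c = a/β₁ = 89.34/0.84 = 106.36 mm.
From the linear strain diagram with ε_cu = 0.003: ε_t = 0.003 (d − c)/c = 0.003 × (625 − 106.36)/106.36 = 0.0146.
Since ε_t ≥ 0.005, the section is tension-controlled.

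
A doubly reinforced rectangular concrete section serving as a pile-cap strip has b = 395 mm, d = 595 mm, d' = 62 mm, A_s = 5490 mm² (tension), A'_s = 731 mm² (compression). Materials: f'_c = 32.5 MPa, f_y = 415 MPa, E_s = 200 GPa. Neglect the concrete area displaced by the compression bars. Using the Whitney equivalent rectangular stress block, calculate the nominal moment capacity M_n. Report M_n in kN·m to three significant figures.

Assume both tension and compression steel yield.
Net tension couple steel: A_s − A'_s = 4759 mm².
a = (A_s − A'_s) f_y / (0.85 f'_c b) = 1974985/(0.85 × 32.5 × 395) = 180.99 mm.
c = a/β₁ = 180.99/0.818 = 221.26 mm; ε'_s = 0.003(c − d')/c = 0.0022 ≥ f_y/E_s = 0.0021, so compression steel does yield.
M_n = (A_s − A'_s) f_y (d − a/2) + A'_s f_y (d − d') = [1974985 × (595 − 90.495) + 303365 × (595 − 62)] × 10⁻⁶ = 996.39 + 161.69 = 1158.08 kN·m.

M_n ≈ 1160 kN·m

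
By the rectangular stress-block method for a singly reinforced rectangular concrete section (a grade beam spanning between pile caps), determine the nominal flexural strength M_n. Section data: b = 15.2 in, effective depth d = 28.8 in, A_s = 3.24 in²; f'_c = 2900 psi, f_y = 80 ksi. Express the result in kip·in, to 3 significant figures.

M_n ≈ 6570 kip·in

T = A_s f_y = 3.24 × 80 = 259.2 kips.
a = T/(0.85 f'_c b) = 259.2/(0.85 × 2.9 × 15.2) = 6.918 in.
M_n = T(d − a/2) = 259.2 × (28.8 − 3.459) = 6568.4 kip·in.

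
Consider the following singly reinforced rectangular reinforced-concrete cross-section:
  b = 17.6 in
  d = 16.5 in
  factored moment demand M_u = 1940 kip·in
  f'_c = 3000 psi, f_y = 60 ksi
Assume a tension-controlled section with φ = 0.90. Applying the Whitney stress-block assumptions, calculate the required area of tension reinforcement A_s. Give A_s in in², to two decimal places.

M_n = M_u/φ = 1940/0.90 = 2155.56 kip·in.
From M_n = 0.85 f'_c a b (d − a/2):
a = d − √(d² − 2M_n/(0.85 f'_c b)) = 16.5 − √(16.5² − 2 × 2155.56/(0.85 × 3 × 17.6)) = 3.226 in.
A_s = 0.85 f'_c a b / f_y = 0.85 × 3 × 3.226 × 17.6 / 60 = 2.413 in².

A_s ≈ 2.41 in²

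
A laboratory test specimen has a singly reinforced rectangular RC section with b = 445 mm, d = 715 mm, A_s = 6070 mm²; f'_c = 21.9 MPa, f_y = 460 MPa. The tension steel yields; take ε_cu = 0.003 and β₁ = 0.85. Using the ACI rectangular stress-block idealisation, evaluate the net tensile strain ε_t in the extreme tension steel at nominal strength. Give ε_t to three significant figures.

ε_t ≈ 0.00241

a = A_s f_y/(0.85 f'_c b) = 337.07 mm.
β₁ = 0.85, so c = a/β₁ = 337.07/0.85 = 396.55 mm.
From the linear strain diagram with ε_cu = 0.003: ε_t = 0.003 (d − c)/c = 0.003 × (715 − 396.55)/396.55 = 0.00241.
ε_t < 0.004 — the section is over-reinforced for flexure under ACI limits.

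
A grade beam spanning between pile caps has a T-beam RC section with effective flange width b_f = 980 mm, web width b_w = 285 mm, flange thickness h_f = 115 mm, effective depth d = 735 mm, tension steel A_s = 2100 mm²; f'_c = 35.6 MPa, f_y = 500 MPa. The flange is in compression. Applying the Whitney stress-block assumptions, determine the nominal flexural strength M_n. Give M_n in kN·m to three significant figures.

Tension: T = A_s f_y = 2100 × 500 = 1050000 N.
Try a within the flange: a = T/(0.85 f'_c b_f) = 1050000/(0.85 × 35.6 × 980) = 35.41 mm.
Since a = 35.41 ≤ h_f = 115 mm, the stress block lies entirely in the flange; analyse as a rectangular beam of width b_f.
M_n = T(d − a/2) = 1050000 × (735 − 17.705) = 753.16 × 10⁶ N·mm.
M_n = 753.16 kN·m.

M_n ≈ 753 kN·m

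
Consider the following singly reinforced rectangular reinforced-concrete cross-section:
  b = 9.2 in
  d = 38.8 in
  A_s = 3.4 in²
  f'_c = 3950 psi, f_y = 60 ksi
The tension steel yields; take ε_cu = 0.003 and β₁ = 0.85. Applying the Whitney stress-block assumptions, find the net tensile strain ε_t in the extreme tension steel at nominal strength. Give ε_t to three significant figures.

ε_t ≈ 0.0120

a = A_s f_y/(0.85 f'_c b) = 6.604 in.
β₁ = 0.85, so c = a/β₁ = 6.604/0.85 = 7.769 in.
From the linear strain diagram with ε_cu = 0.003: ε_t = 0.003 (d − c)/c = 0.003 × (38.8 − 7.769)/7.769 = 0.0120.
Since ε_t ≥ 0.005, the section is tension-controlled.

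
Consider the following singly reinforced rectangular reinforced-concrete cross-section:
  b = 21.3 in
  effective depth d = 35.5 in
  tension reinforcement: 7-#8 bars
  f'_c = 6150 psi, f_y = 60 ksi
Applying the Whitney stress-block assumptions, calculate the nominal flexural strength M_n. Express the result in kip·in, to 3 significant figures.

M_n ≈ 11300 kip·in

A_s = 7 × 0.79 = 5.53 in².
T = A_s f_y = 5.53 × 60 = 331.8 kips.
a = T/(0.85 f'_c b) = 331.8/(0.85 × 6.15 × 21.3) = 2.980 in.
M_n = T(d − a/2) = 331.8 × (35.5 − 1.49) = 11284.5 kip·in.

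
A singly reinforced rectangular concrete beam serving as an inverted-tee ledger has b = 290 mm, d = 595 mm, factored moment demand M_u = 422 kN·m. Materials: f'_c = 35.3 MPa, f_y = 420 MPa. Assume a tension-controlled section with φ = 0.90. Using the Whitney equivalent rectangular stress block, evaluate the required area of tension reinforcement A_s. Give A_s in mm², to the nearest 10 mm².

M_n = M_u/φ = 422/0.90 = 468.889 kN·m.
With M_n = 0.85 f'_c a b (d − a/2), solve the quadratic for a:
a = d − √(d² − 2M_n/(0.85 f'_c b)) = 595 − √(595² − 2 × 468.889×10⁶/(0.85 × 35.3 × 290)) = 98.76 mm.
A_s = 0.85 f'_c a b / f_y = 0.85 × 35.3 × 98.76 × 290 / 420 = 2046.1 mm².

A_s ≈ 2050 mm²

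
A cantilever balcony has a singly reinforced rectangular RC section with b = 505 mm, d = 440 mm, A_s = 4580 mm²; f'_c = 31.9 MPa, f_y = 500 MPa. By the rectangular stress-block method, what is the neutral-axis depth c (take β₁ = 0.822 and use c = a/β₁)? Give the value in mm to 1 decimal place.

T = A_s f_y = 4580 × 500 = 2290000 N = 2290 kN.
Setting C = 0.85 f'_c a b equal to T: a = 2290000/(0.85 × 31.9 × 505) = 167.238 mm.
With β₁ = 0.822, c = a/β₁ = 167.238/0.822 = 203.5 mm.

c ≈ 203.5 mm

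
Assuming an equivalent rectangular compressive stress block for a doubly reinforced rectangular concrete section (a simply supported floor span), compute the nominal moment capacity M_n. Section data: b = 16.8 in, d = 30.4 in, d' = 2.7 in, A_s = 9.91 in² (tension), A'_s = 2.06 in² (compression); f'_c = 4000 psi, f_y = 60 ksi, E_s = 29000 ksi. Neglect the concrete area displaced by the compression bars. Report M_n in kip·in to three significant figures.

Assume both steels yield.
a = (A_s − A'_s) f_y/(0.85 f'_c b) = (9.91 − 2.06) × 60/(0.85 × 4 × 16.8) = 8.246 in.
c = a/β₁ = 8.246/0.85 = 9.701 in; ε'_s = 0.003(c − d')/c = 0.0022 ≥ ε_y = 0.0021, so the compression steel yields.
M_n = (A_s − A'_s) f_y (d − a/2) + A'_s f_y (d − d') = 471 × (30.4 − 4.123) + 123.6 × (30.4 − 2.7) = 12376.5 + 3423.7 = 15800.2 kip·in.

M_n ≈ 15800 kip·in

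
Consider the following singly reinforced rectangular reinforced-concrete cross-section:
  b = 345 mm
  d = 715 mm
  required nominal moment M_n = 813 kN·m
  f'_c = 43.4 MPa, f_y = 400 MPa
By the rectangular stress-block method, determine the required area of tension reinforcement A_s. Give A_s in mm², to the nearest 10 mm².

A_s ≈ 3050 mm²

With M_n = 0.85 f'_c a b (d − a/2), solve the quadratic for a:
a = d − √(d² − 2M_n/(0.85 f'_c b)) = 715 − √(715² − 2 × 813×10⁶/(0.85 × 43.4 × 345)) = 95.75 mm.
A_s = 0.85 f'_c a b / f_y = 0.85 × 43.4 × 95.75 × 345 / 400 = 3046.5 mm².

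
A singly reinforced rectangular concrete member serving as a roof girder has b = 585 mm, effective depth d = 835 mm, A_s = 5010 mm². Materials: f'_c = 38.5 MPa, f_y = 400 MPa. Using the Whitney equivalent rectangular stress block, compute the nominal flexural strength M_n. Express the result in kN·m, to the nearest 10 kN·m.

M_n ≈ 1570 kN·m

T = A_s f_y = 5010 × 400 = 2004000 N = 2004 kN.
From C = T: a = T/(0.85 f'_c b) = 2004000/(0.85 × 38.5 × 585) = 104.68 mm.
M_n = T(d − a/2) = 2004 kN × (835 − 52.34) mm = 1568.45 kN·m.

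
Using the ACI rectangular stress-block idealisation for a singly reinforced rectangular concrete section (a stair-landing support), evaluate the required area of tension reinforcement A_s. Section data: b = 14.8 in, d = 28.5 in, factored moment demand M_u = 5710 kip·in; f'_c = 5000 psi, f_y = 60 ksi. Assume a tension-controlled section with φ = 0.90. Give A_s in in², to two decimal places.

M_n = M_u/φ = 5710/0.90 = 6344.44 kip·in.
From M_n = 0.85 f'_c a b (d − a/2):
a = d − √(d² − 2M_n/(0.85 f'_c b)) = 28.5 − √(28.5² − 2 × 6344.44/(0.85 × 5 × 14.8)) = 3.791 in.
A_s = 0.85 f'_c a b / f_y = 0.85 × 5 × 3.791 × 14.8 / 60 = 3.974 in².

A_s ≈ 3.97 in²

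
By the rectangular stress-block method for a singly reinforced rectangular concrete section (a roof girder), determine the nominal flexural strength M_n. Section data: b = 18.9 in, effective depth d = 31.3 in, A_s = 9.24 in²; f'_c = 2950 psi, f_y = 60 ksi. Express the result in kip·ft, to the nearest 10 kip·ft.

T = A_s f_y = 9.24 × 60 = 554.4 kips.
a = T/(0.85 f'_c b) = 554.4/(0.85 × 2.95 × 18.9) = 11.698 in.
M_n = T(d − a/2) = 554.4 × (31.3 − 5.849) = 14110.0 kip·in = 14110.0/12 = 1175.83 kip·ft.

M_n ≈ 1180 kip·ft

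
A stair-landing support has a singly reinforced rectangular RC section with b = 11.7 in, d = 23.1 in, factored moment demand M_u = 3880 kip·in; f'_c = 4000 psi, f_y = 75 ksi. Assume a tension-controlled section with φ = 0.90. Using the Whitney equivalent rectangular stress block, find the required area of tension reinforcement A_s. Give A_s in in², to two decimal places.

M_n = M_u/φ = 3880/0.90 = 4311.11 kip·in.
From M_n = 0.85 f'_c a b (d − a/2):
a = d − √(d² − 2M_n/(0.85 f'_c b)) = 23.1 − √(23.1² − 2 × 4311.11/(0.85 × 4 × 11.7)) = 5.299 in.
A_s = 0.85 f'_c a b / f_y = 0.85 × 4 × 5.299 × 11.7 / 75 = 2.811 in².

A_s ≈ 2.81 in²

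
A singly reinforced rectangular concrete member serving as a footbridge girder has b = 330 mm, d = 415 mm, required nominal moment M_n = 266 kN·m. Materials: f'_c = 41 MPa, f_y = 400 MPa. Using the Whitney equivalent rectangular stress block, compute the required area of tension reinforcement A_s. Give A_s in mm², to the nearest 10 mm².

With M_n = 0.85 f'_c a b (d − a/2), solve the quadratic for a:
a = d − √(d² − 2M_n/(0.85 f'_c b)) = 415 − √(415² − 2 × 266×10⁶/(0.85 × 41 × 330)) = 60.08 mm.
A_s = 0.85 f'_c a b / f_y = 0.85 × 41 × 60.08 × 330 / 400 = 1727.4 mm².

A_s ≈ 1730 mm²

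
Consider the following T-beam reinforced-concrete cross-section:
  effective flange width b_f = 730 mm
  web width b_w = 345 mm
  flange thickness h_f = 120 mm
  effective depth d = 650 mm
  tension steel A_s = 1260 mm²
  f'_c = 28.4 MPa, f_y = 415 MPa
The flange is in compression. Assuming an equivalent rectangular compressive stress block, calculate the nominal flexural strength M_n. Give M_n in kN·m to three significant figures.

Tension: T = A_s f_y = 1260 × 415 = 522900 N.
Try a within the flange: a = T/(0.85 f'_c b_f) = 522900/(0.85 × 28.4 × 730) = 29.67 mm.
Since a = 29.67 ≤ h_f = 120 mm, the stress block lies entirely in the flange; analyse as a rectangular beam of width b_f.
M_n = T(d − a/2) = 522900 × (650 − 14.835) = 332.13 × 10⁶ N·mm.
M_n = 332.13 kN·m.

M_n ≈ 332 kN·m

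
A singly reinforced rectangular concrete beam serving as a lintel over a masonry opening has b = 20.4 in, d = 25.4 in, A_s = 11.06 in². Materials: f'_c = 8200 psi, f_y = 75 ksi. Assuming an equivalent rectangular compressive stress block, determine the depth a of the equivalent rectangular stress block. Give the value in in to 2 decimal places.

T = A_s f_y = 11.06 × 75 = 829.5 kips.
a = T/(0.85 f'_c b) = 829.5/(0.85 × 8.2 × 20.4) = 5.83 in.

a ≈ 5.83 in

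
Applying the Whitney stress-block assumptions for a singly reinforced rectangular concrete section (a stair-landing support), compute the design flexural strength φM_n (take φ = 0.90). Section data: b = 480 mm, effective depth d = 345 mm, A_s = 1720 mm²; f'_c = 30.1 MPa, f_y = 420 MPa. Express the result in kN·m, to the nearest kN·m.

φM_n ≈ 205 kN·m

T = A_s f_y = 1720 × 420 = 722400 N = 722.4 kN.
From C = T: a = T/(0.85 f'_c b) = 722400/(0.85 × 30.1 × 480) = 58.82 mm.
M_n = T(d − a/2) = 722.4 kN × (345 − 29.41) mm = 227.98 kN·m.
φM_n = 0.90 × 227.98 = 205.18 kN·m.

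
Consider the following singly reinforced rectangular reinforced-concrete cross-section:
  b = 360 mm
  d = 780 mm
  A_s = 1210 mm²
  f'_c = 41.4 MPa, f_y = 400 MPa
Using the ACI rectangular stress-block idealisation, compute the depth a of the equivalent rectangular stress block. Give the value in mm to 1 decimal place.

T = A_s f_y = 1210 × 400 = 484000 N = 484 kN.
Setting C = 0.85 f'_c a b equal to T: a = 484000/(0.85 × 41.4 × 360) = 38.2 mm.

a ≈ 38.2 mm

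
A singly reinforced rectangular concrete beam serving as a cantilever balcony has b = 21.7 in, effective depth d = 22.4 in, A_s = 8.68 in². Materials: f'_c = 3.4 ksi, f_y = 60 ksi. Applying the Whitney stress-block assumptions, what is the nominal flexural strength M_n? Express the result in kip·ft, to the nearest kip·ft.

T = A_s f_y = 8.68 × 60 = 520.8 kips.
a = T/(0.85 f'_c b) = 520.8/(0.85 × 3.4 × 21.7) = 8.304 in.
M_n = T(d − a/2) = 520.8 × (22.4 − 4.152) = 9503.6 kip·in = 9503.6/12 = 791.97 kip·ft.

M_n ≈ 792 kip·ft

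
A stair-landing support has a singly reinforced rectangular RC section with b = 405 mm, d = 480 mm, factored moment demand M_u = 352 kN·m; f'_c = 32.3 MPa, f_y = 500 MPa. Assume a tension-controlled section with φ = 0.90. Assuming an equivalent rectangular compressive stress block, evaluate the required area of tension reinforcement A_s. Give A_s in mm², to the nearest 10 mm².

A_s ≈ 1780 mm²

M_n = M_u/φ = 352/0.90 = 391.111 kN·m.
With M_n = 0.85 f'_c a b (d − a/2), solve the quadratic for a:
a = d − √(d² − 2M_n/(0.85 f'_c b)) = 480 − √(480² − 2 × 391.111×10⁶/(0.85 × 32.3 × 405)) = 79.94 mm.
A_s = 0.85 f'_c a b / f_y = 0.85 × 32.3 × 79.94 × 405 / 500 = 1777.7 mm².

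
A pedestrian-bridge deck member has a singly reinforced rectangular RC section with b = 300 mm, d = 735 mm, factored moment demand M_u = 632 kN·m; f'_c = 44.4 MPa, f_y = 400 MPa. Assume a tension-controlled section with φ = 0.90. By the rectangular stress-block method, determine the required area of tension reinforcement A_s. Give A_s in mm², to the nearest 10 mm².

A_s ≈ 2540 mm²

M_n = M_u/φ = 632/0.90 = 702.222 kN·m.
With M_n = 0.85 f'_c a b (d − a/2), solve the quadratic for a:
a = d − √(d² − 2M_n/(0.85 f'_c b)) = 735 − √(735² − 2 × 702.222×10⁶/(0.85 × 44.4 × 300)) = 89.88 mm.
A_s = 0.85 f'_c a b / f_y = 0.85 × 44.4 × 89.88 × 300 / 400 = 2544.1 mm².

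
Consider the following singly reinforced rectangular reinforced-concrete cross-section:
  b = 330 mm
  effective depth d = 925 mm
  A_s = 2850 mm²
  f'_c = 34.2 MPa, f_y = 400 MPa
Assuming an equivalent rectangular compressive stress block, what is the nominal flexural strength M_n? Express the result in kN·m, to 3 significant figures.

M_n ≈ 987 kN·m

T = A_s f_y = 2850 × 400 = 1140000 N = 1140 kN.
From C = T: a = T/(0.85 f'_c b) = 1140000/(0.85 × 34.2 × 330) = 118.84 mm.
M_n = T(d − a/2) = 1140 kN × (925 − 59.42) mm = 986.76 kN·m.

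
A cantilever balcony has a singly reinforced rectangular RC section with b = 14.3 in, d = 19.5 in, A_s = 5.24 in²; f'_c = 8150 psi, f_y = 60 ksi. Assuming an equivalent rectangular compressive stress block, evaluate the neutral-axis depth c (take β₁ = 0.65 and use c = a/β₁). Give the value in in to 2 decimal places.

c ≈ 4.88 in

T = A_s f_y = 5.24 × 60 = 314.4 kips.
a = T/(0.85 f'_c b) = 314.4/(0.85 × 8.15 × 14.3) = 3.1737 in.
With β₁ = 0.65, c = a/β₁ = 3.1737/0.65 = 4.88 in.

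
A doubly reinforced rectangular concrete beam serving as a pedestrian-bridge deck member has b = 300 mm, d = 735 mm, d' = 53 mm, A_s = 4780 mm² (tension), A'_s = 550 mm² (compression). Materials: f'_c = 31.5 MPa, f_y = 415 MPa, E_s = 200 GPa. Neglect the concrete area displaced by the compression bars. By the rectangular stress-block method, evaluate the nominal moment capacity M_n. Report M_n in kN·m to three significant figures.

M_n ≈ 1250 kN·m

Assume both tension and compression steel yield.
Net tension couple steel: A_s − A'_s = 4230 mm².
a = (A_s − A'_s) f_y / (0.85 f'_c b) = 1755450/(0.85 × 31.5 × 300) = 218.54 mm.
c = a/β₁ = 218.54/0.825 = 264.90 mm; ε'_s = 0.003(c − d')/c = 0.0024 ≥ f_y/E_s = 0.0021, so compression steel does yield.
M_n = (A_s − A'_s) f_y (d − a/2) + A'_s f_y (d − d') = [1755450 × (735 − 109.27) + 228250 × (735 − 53)] × 10⁻⁶ = 1098.44 + 155.67 = 1254.11 kN·m.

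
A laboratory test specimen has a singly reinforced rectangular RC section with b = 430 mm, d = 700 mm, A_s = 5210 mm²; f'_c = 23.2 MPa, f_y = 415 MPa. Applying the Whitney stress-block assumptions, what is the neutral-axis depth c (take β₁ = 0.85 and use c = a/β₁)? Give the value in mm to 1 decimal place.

c ≈ 300.0 mm

T = A_s f_y = 5210 × 415 = 2162150 N = 2162.15 kN.
Setting C = 0.85 f'_c a b equal to T: a = 2162150/(0.85 × 23.2 × 430) = 254.983 mm.
With β₁ = 0.85, c = a/β₁ = 254.983/0.85 = 300.0 mm.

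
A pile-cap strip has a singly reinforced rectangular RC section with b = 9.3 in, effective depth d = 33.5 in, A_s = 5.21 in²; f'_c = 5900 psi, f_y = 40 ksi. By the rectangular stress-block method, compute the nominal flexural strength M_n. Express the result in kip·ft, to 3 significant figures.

M_n ≈ 543 kip·ft

T = A_s f_y = 5.21 × 40 = 208.4 kips.
a = T/(0.85 f'_c b) = 208.4/(0.85 × 5.9 × 9.3) = 4.468 in.
M_n = T(d − a/2) = 208.4 × (33.5 − 2.234) = 6515.8 kip·in = 6515.8/12 = 542.98 kip·ft.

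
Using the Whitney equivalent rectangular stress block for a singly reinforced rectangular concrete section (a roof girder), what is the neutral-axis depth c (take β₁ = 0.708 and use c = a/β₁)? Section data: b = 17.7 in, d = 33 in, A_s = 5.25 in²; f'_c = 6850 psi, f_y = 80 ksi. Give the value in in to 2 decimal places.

c ≈ 5.76 in

T = A_s f_y = 5.25 × 80 = 420 kips.
a = T/(0.85 f'_c b) = 420/(0.85 × 6.85 × 17.7) = 4.0754 in.
With β₁ = 0.708, c = a/β₁ = 4.0754/0.708 = 5.76 in.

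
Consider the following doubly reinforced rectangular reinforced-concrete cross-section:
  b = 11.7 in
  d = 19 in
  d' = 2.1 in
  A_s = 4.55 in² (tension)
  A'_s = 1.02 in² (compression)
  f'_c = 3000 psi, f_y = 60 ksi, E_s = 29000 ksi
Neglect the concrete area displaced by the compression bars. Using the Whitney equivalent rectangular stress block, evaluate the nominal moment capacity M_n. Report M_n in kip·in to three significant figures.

Assume both steels yield.
a = (A_s − A'_s) f_y/(0.85 f'_c b) = (4.55 − 1.02) × 60/(0.85 × 3 × 11.7) = 7.099 in.
c = a/β₁ = 7.099/0.85 = 8.352 in; ε'_s = 0.003(c − d')/c = 0.0022 ≥ ε_y = 0.0021, so the compression steel yields.
M_n = (A_s − A'_s) f_y (d − a/2) + A'_s f_y (d − d') = 211.8 × (19 − 3.5495) + 61.2 × (19 − 2.1) = 3272.4 + 1034.3 = 4306.7 kip·in.

M_n ≈ 4310 kip·in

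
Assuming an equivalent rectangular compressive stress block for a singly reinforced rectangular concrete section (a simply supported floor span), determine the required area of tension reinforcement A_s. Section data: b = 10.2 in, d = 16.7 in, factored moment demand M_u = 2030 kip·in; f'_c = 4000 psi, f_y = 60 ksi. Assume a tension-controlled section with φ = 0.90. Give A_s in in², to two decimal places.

M_n = M_u/φ = 2030/0.90 = 2255.56 kip·in.
From M_n = 0.85 f'_c a b (d − a/2):
a = d − √(d² − 2M_n/(0.85 f'_c b)) = 16.7 − √(16.7² − 2 × 2255.56/(0.85 × 4 × 10.2)) = 4.501 in.
A_s = 0.85 f'_c a b / f_y = 0.85 × 4 × 4.501 × 10.2 / 60 = 2.602 in².

A_s ≈ 2.60 in²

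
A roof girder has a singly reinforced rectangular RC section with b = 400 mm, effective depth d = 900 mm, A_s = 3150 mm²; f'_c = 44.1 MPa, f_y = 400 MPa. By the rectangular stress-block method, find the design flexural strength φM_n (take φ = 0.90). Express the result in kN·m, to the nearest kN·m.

T = A_s f_y = 3150 × 400 = 1260000 N = 1260 kN.
From C = T: a = T/(0.85 f'_c b) = 1260000/(0.85 × 44.1 × 400) = 84.03 mm.
M_n = T(d − a/2) = 1260 kN × (900 − 42.015) mm = 1081.06 kN·m.
φM_n = 0.90 × 1081.06 = 972.95 kN·m.

φM_n ≈ 973 kN·m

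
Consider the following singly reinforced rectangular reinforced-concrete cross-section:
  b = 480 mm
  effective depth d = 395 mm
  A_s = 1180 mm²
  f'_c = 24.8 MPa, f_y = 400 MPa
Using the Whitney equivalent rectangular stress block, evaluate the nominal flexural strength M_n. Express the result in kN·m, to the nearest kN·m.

M_n ≈ 175 kN·m

T = A_s f_y = 1180 × 400 = 472000 N = 472 kN.
From C = T: a = T/(0.85 f'_c b) = 472000/(0.85 × 24.8 × 480) = 46.65 mm.
M_n = T(d − a/2) = 472 kN × (395 − 23.325) mm = 175.43 kN·m.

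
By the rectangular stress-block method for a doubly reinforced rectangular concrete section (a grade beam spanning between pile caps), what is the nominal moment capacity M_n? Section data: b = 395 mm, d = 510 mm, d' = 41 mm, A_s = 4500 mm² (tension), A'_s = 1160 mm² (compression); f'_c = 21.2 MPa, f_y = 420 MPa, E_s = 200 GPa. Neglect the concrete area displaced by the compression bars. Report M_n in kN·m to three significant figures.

Assume both tension and compression steel yield.
Net tension couple steel: A_s − A'_s = 3340 mm².
a = (A_s − A'_s) f_y / (0.85 f'_c b) = 1402800/(0.85 × 21.2 × 395) = 197.08 mm.
c = a/β₁ = 197.08/0.85 = 231.86 mm; ε'_s = 0.003(c − d')/c = 0.0025 ≥ f_y/E_s = 0.0021, so compression steel does yield.
M_n = (A_s − A'_s) f_y (d − a/2) + A'_s f_y (d − d') = [1402800 × (510 − 98.54) + 487200 × (510 − 41)] × 10⁻⁶ = 577.20 + 228.50 = 805.70 kN·m.

M_n ≈ 806 kN·m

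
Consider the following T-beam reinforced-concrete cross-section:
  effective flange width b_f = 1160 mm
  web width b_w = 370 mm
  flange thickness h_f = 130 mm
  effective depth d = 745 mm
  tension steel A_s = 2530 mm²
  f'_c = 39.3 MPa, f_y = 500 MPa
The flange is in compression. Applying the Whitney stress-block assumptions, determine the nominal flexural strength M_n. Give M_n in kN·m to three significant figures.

Tension: T = A_s f_y = 2530 × 500 = 1265000 N.
Try a within the flange: a = T/(0.85 f'_c b_f) = 1265000/(0.85 × 39.3 × 1160) = 32.65 mm.
Since a = 32.65 ≤ h_f = 130 mm, the stress block lies entirely in the flange; analyse as a rectangular beam of width b_f.
M_n = T(d − a/2) = 1265000 × (745 − 16.325) = 921.77 × 10⁶ N·mm.
M_n = 921.77 kN·m.

M_n ≈ 922 kN·m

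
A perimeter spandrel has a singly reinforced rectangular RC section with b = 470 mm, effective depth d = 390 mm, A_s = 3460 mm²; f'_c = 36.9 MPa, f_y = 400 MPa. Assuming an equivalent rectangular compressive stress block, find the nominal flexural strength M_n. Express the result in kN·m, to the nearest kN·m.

T = A_s f_y = 3460 × 400 = 1384000 N = 1384 kN.
From C = T: a = T/(0.85 f'_c b) = 1384000/(0.85 × 36.9 × 470) = 93.88 mm.
M_n = T(d − a/2) = 1384 kN × (390 − 46.94) mm = 474.80 kN·m.

M_n ≈ 475 kN·m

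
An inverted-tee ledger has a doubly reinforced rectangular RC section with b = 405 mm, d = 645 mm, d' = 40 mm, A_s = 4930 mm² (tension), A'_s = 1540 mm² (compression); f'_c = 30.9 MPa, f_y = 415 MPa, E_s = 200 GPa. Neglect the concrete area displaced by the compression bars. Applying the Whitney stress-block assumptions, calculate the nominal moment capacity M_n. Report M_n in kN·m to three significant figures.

Assume both tension and compression steel yield.
Net tension couple steel: A_s − A'_s = 3390 mm².
a = (A_s − A'_s) f_y / (0.85 f'_c b) = 1406850/(0.85 × 30.9 × 405) = 132.26 mm.
c = a/β₁ = 132.26/0.829 = 159.54 mm; ε'_s = 0.003(c − d')/c = 0.0022 ≥ f_y/E_s = 0.0021, so compression steel does yield.
M_n = (A_s − A'_s) f_y (d − a/2) + A'_s f_y (d − d') = [1406850 × (645 − 66.13) + 639100 × (645 − 40)] × 10⁻⁶ = 814.38 + 386.66 = 1201.04 kN·m.

M_n ≈ 1200 kN·m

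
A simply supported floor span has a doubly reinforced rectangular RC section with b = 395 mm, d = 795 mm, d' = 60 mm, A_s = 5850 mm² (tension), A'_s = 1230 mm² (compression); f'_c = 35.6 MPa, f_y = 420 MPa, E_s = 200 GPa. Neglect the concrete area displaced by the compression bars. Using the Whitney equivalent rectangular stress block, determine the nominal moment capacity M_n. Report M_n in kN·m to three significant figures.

Assume both tension and compression steel yield.
Net tension couple steel: A_s − A'_s = 4620 mm².
a = (A_s − A'_s) f_y / (0.85 f'_c b) = 1940400/(0.85 × 35.6 × 395) = 162.34 mm.
c = a/β₁ = 162.34/0.796 = 203.94 mm; ε'_s = 0.003(c − d')/c = 0.0021 ≥ f_y/E_s = 0.0021, so compression steel does yield.
M_n = (A_s − A'_s) f_y (d − a/2) + A'_s f_y (d − d') = [1940400 × (795 − 81.17) + 516600 × (795 − 60)] × 10⁻⁶ = 1385.12 + 379.70 = 1764.82 kN·m.

M_n ≈ 1760 kN·m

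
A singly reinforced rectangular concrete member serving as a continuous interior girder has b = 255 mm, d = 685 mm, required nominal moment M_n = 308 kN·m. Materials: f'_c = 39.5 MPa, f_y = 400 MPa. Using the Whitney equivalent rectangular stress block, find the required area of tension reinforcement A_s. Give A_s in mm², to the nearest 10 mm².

With M_n = 0.85 f'_c a b (d − a/2), solve the quadratic for a:
a = d − √(d² − 2M_n/(0.85 f'_c b)) = 685 − √(685² − 2 × 308×10⁶/(0.85 × 39.5 × 255)) = 54.70 mm.
A_s = 0.85 f'_c a b / f_y = 0.85 × 39.5 × 54.70 × 255 / 400 = 1170.8 mm².

A_s ≈ 1170 mm²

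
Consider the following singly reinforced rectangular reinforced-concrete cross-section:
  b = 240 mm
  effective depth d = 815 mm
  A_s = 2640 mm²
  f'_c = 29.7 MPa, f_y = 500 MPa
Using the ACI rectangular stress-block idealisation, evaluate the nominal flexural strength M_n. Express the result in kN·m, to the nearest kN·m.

T = A_s f_y = 2640 × 500 = 1320000 N = 1320 kN.
From C = T: a = T/(0.85 f'_c b) = 1320000/(0.85 × 29.7 × 240) = 217.86 mm.
M_n = T(d − a/2) = 1320 kN × (815 − 108.93) mm = 932.01 kN·m.

M_n ≈ 932 kN·m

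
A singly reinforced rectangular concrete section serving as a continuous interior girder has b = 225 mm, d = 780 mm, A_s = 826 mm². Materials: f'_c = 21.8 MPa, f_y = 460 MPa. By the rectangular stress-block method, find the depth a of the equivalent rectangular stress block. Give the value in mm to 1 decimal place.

T = A_s f_y = 826 × 460 = 379960 N = 379.96 kN.
Setting C = 0.85 f'_c a b equal to T: a = 379960/(0.85 × 21.8 × 225) = 91.1 mm.

a ≈ 91.1 mm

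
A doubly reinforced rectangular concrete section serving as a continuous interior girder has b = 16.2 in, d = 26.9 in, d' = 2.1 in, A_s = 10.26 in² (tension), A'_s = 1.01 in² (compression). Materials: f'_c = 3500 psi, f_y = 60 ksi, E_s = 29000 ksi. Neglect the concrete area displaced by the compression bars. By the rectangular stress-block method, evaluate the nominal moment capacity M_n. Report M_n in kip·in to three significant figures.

M_n ≈ 13200 kip·in

Assume both steels yield.
a = (A_s − A'_s) f_y/(0.85 f'_c b) = (10.26 − 1.01) × 60/(0.85 × 3.5 × 16.2) = 11.516 in.
c = a/β₁ = 11.516/0.85 = 13.548 in; ε'_s = 0.003(c − d')/c = 0.0025 ≥ ε_y = 0.0021, so the compression steel yields.
M_n = (A_s − A'_s) f_y (d − a/2) + A'_s f_y (d − d') = 555 × (26.9 − 5.758) + 60.6 × (26.9 − 2.1) = 11733.8 + 1502.9 = 13236.7 kip·in.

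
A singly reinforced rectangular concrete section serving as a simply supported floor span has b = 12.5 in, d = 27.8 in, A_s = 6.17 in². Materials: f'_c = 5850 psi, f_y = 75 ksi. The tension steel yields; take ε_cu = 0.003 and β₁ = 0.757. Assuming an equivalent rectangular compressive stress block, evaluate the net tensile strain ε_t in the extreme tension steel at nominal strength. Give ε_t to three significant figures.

ε_t ≈ 0.00548

a = A_s f_y/(0.85 f'_c b) = 7.445 in.
β₁ = 0.757, so c = a/β₁ = 7.445/0.757 = 9.835 in.
From the linear strain diagram with ε_cu = 0.003: ε_t = 0.003 (d − c)/c = 0.003 × (27.8 − 9.835)/9.835 = 0.00548.
Since ε_t ≥ 0.005, the section is tension-controlled.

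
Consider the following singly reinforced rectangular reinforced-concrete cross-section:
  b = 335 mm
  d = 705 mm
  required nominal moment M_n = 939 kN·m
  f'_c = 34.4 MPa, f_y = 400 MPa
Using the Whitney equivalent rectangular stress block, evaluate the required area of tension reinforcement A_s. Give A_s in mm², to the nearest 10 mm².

A_s ≈ 3730 mm²

With M_n = 0.85 f'_c a b (d − a/2), solve the quadratic for a:
a = d − √(d² − 2M_n/(0.85 f'_c b)) = 705 − √(705² − 2 × 939×10⁶/(0.85 × 34.4 × 335)) = 152.46 mm.
A_s = 0.85 f'_c a b / f_y = 0.85 × 34.4 × 152.46 × 335 / 400 = 3733.5 mm².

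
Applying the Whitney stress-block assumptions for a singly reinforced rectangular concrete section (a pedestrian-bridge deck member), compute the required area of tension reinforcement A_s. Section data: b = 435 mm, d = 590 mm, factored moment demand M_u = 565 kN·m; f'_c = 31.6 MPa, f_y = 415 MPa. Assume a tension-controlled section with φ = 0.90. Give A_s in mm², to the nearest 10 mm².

M_n = M_u/φ = 565/0.90 = 627.778 kN·m.
With M_n = 0.85 f'_c a b (d − a/2), solve the quadratic for a:
a = d − √(d² − 2M_n/(0.85 f'_c b)) = 590 − √(590² − 2 × 627.778×10⁶/(0.85 × 31.6 × 435)) = 99.45 mm.
A_s = 0.85 f'_c a b / f_y = 0.85 × 31.6 × 99.45 × 435 / 415 = 2800.0 mm².

A_s ≈ 2800 mm²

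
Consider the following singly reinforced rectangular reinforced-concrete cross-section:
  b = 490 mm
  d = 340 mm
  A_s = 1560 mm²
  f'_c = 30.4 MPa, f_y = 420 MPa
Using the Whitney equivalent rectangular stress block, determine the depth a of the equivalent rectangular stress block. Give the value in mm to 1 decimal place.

T = A_s f_y = 1560 × 420 = 655200 N = 655.2 kN.
Setting C = 0.85 f'_c a b equal to T: a = 655200/(0.85 × 30.4 × 490) = 51.7 mm.

a ≈ 51.7 mm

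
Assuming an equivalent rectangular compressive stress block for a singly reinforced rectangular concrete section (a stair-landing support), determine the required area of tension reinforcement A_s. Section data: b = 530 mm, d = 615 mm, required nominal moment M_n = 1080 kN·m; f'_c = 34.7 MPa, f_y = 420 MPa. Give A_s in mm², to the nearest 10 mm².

With M_n = 0.85 f'_c a b (d − a/2), solve the quadratic for a:
a = d − √(d² − 2M_n/(0.85 f'_c b)) = 615 − √(615² − 2 × 1080×10⁶/(0.85 × 34.7 × 530)) = 125.05 mm.
A_s = 0.85 f'_c a b / f_y = 0.85 × 34.7 × 125.05 × 530 / 420 = 4654.3 mm².

A_s ≈ 4650 mm²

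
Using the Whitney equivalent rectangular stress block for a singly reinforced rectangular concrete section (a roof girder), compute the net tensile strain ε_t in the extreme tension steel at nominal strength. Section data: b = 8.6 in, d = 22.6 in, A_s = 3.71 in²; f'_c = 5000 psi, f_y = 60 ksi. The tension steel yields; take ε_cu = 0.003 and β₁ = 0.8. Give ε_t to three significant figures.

a = A_s f_y/(0.85 f'_c b) = 6.090 in.
β₁ = 0.8, so c = a/β₁ = 6.090/0.8 = 7.613 in.
From the linear strain diagram with ε_cu = 0.003: ε_t = 0.003 (d − c)/c = 0.003 × (22.6 − 7.613)/7.613 = 0.00591.
Since ε_t ≥ 0.005, the section is tension-controlled.

ε_t ≈ 0.00591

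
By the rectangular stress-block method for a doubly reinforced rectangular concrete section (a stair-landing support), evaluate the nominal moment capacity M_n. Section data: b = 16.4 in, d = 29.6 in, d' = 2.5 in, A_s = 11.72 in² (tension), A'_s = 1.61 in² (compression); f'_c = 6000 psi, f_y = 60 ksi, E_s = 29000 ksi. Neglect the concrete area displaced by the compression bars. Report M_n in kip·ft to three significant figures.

M_n ≈ 1530 kip·ft

Assume both steels yield.
a = (A_s − A'_s) f_y/(0.85 f'_c b) = (11.72 − 1.61) × 60/(0.85 × 6 × 16.4) = 7.253 in.
c = a/β₁ = 7.253/0.75 = 9.671 in; ε'_s = 0.003(c − d')/c = 0.0022 ≥ ε_y = 0.0021, so the compression steel yields.
M_n = (A_s − A'_s) f_y (d − a/2) + A'_s f_y (d − d') = 606.6 × (29.6 − 3.6265) + 96.6 × (29.6 − 2.5) = 15755.5 + 2617.9 = 18373.4 kip·in = 18373.4/12 = 1531.12 kip·ft.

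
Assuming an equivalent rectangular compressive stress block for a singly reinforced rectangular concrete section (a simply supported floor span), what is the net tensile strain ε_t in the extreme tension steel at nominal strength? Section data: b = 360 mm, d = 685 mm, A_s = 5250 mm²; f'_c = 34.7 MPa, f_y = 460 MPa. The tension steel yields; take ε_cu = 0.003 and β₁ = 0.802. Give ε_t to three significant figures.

a = A_s f_y/(0.85 f'_c b) = 227.44 mm.
β₁ = 0.802, so c = a/β₁ = 227.44/0.802 = 283.59 mm.
From the linear strain diagram with ε_cu = 0.003: ε_t = 0.003 (d − c)/c = 0.003 × (685 − 283.59)/283.59 = 0.00425.
ε_t is between 0.004 and 0.005 — transition zone.

ε_t ≈ 0.00425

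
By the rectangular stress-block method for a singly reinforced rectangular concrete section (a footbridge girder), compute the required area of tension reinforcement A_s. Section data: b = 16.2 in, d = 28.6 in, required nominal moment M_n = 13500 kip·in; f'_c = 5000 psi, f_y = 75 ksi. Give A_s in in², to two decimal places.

A_s ≈ 7.31 in²

From M_n = 0.85 f'_c a b (d − a/2):
a = d − √(d² − 2M_n/(0.85 f'_c b)) = 28.6 − √(28.6² − 2 × 13500/(0.85 × 5 × 16.2)) = 7.965 in.
A_s = 0.85 f'_c a b / f_y = 0.85 × 5 × 7.965 × 16.2 / 75 = 7.312 in².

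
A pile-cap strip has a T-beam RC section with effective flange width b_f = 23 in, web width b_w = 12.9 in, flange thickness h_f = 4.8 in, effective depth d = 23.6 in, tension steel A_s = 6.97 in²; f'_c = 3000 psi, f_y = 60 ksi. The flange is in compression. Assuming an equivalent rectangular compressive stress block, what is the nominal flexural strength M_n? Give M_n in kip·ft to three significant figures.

Tension: T = A_s f_y = 6.97 × 60 = 418.2 kips.
Try a within the flange: a = T/(0.85 f'_c b_f) = 418.2/(0.85 × 3 × 23) = 7.130 in.
a = 7.130 > h_f = 4.8 in: the block extends into the web. Split into flange-overhang and web parts.
C_f = 0.85 f'_c (b_f − b_w) h_f = 0.85 × 3 × (23 − 12.9) × 4.8 = 123.6 kips.
Remaining web compression depth: a_w = (T − C_f)/(0.85 f'_c b_w) = (418.2 − 123.6)/(0.85 × 3 × 12.9) = 8.956 in.
M_n = C_f(d − h_f/2) + (T − C_f)(d − a_w/2) = 123.6 × (23.6 − 2.4) + 294.6 × (23.6 − 4.478) = 2620.3 + 5633.3 = 8253.6 kip·in.
M_n = 8253.6/12 = 687.80 kip·ft.

M_n ≈ 688 kip·ft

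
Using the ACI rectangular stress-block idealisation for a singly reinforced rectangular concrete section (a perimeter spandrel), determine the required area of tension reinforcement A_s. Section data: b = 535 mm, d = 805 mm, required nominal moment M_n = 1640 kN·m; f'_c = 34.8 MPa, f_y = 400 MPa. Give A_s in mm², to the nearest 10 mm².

A_s ≈ 5580 mm²

With M_n = 0.85 f'_c a b (d − a/2), solve the quadratic for a:
a = d − √(d² − 2M_n/(0.85 f'_c b)) = 805 − √(805² − 2 × 1640×10⁶/(0.85 × 34.8 × 535)) = 141.10 mm.
A_s = 0.85 f'_c a b / f_y = 0.85 × 34.8 × 141.10 × 535 / 400 = 5582.4 mm².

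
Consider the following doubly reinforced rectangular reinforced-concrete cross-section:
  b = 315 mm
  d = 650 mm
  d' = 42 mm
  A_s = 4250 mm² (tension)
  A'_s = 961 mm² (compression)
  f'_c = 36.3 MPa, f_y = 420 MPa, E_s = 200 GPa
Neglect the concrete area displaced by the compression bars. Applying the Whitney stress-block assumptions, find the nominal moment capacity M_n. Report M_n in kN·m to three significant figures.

M_n ≈ 1050 kN·m

Assume both tension and compression steel yield.
Net tension couple steel: A_s − A'_s = 3289 mm².
a = (A_s − A'_s) f_y / (0.85 f'_c b) = 1381380/(0.85 × 36.3 × 315) = 142.13 mm.
c = a/β₁ = 142.13/0.791 = 179.68 mm; ε'_s = 0.003(c − d')/c = 0.0023 ≥ f_y/E_s = 0.0021, so compression steel does yield.
M_n = (A_s − A'_s) f_y (d − a/2) + A'_s f_y (d − d') = [1381380 × (650 − 71.065) + 403620 × (650 − 42)] × 10⁻⁶ = 799.73 + 245.40 = 1045.13 kN·m.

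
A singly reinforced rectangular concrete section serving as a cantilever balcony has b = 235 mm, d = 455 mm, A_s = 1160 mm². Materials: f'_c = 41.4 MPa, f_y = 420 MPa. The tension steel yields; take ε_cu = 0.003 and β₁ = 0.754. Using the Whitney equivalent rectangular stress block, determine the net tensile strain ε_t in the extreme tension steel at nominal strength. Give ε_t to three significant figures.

a = A_s f_y/(0.85 f'_c b) = 58.91 mm.
β₁ = 0.754, so c = a/β₁ = 58.91/0.754 = 78.13 mm.
From the linear strain diagram with ε_cu = 0.003: ε_t = 0.003 (d − c)/c = 0.003 × (455 − 78.13)/78.13 = 0.0145.
Since ε_t ≥ 0.005, the section is tension-controlled.

ε_t ≈ 0.0145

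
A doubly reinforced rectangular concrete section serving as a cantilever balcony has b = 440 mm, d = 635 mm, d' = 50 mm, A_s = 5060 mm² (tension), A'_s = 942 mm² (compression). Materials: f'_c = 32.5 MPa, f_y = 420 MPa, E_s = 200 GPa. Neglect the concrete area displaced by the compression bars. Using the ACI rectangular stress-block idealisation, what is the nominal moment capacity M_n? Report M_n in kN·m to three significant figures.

M_n ≈ 1210 kN·m

Assume both tension and compression steel yield.
Net tension couple steel: A_s − A'_s = 4118 mm².
a = (A_s − A'_s) f_y / (0.85 f'_c b) = 1729560/(0.85 × 32.5 × 440) = 142.29 mm.
c = a/β₁ = 142.29/0.818 = 173.95 mm; ε'_s = 0.003(c − d')/c = 0.0021 ≥ f_y/E_s = 0.0021, so compression steel does yield.
M_n = (A_s − A'_s) f_y (d − a/2) + A'_s f_y (d − d') = [1729560 × (635 − 71.145) + 395640 × (635 − 50)] × 10⁻⁶ = 975.22 + 231.45 = 1206.67 kN·m.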